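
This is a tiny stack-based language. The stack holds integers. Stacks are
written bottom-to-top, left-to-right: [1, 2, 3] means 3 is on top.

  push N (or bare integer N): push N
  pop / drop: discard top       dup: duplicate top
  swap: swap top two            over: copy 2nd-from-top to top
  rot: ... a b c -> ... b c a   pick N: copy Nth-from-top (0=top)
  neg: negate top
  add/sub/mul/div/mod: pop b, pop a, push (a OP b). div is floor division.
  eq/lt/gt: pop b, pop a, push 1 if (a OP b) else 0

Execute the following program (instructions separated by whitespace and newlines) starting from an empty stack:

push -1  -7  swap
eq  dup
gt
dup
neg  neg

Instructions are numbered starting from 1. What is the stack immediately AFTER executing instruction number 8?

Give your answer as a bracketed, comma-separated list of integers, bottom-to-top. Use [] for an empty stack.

Answer: [0, 0]

Derivation:
Step 1 ('push -1'): [-1]
Step 2 ('-7'): [-1, -7]
Step 3 ('swap'): [-7, -1]
Step 4 ('eq'): [0]
Step 5 ('dup'): [0, 0]
Step 6 ('gt'): [0]
Step 7 ('dup'): [0, 0]
Step 8 ('neg'): [0, 0]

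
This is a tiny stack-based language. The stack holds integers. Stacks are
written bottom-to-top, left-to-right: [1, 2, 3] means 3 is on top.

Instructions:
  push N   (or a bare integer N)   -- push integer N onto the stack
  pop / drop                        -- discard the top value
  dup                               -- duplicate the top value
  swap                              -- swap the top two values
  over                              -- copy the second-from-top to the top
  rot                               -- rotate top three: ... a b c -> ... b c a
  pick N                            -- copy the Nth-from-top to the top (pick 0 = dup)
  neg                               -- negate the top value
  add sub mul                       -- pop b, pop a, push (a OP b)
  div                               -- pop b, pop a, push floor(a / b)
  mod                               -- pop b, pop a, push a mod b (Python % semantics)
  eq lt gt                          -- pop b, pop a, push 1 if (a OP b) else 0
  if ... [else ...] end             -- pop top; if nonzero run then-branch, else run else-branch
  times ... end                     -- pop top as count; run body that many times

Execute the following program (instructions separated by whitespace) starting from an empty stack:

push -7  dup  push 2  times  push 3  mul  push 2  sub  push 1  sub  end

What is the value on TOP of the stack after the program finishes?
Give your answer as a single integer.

After 'push -7': [-7]
After 'dup': [-7, -7]
After 'push 2': [-7, -7, 2]
After 'times': [-7, -7]
After 'push 3': [-7, -7, 3]
After 'mul': [-7, -21]
After 'push 2': [-7, -21, 2]
After 'sub': [-7, -23]
After 'push 1': [-7, -23, 1]
After 'sub': [-7, -24]
After 'push 3': [-7, -24, 3]
After 'mul': [-7, -72]
After 'push 2': [-7, -72, 2]
After 'sub': [-7, -74]
After 'push 1': [-7, -74, 1]
After 'sub': [-7, -75]

Answer: -75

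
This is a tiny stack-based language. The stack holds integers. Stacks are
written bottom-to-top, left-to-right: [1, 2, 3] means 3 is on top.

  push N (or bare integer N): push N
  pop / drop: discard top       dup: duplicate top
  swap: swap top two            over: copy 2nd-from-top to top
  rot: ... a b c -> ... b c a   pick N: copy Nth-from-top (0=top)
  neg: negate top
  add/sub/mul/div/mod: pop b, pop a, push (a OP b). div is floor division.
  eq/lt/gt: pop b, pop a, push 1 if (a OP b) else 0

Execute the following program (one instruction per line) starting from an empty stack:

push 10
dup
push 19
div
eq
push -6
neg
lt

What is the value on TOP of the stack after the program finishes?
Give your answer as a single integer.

Answer: 1

Derivation:
After 'push 10': [10]
After 'dup': [10, 10]
After 'push 19': [10, 10, 19]
After 'div': [10, 0]
After 'eq': [0]
After 'push -6': [0, -6]
After 'neg': [0, 6]
After 'lt': [1]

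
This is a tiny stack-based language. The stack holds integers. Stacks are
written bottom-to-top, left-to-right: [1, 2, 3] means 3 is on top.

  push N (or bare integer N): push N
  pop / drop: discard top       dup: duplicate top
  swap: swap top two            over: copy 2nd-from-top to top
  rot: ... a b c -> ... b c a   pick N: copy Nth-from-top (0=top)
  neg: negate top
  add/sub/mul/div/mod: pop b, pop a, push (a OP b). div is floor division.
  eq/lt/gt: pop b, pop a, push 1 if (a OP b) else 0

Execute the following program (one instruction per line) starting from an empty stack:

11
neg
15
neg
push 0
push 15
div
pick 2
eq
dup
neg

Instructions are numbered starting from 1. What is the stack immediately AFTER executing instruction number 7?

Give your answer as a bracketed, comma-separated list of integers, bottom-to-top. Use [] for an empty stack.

Answer: [-11, -15, 0]

Derivation:
Step 1 ('11'): [11]
Step 2 ('neg'): [-11]
Step 3 ('15'): [-11, 15]
Step 4 ('neg'): [-11, -15]
Step 5 ('push 0'): [-11, -15, 0]
Step 6 ('push 15'): [-11, -15, 0, 15]
Step 7 ('div'): [-11, -15, 0]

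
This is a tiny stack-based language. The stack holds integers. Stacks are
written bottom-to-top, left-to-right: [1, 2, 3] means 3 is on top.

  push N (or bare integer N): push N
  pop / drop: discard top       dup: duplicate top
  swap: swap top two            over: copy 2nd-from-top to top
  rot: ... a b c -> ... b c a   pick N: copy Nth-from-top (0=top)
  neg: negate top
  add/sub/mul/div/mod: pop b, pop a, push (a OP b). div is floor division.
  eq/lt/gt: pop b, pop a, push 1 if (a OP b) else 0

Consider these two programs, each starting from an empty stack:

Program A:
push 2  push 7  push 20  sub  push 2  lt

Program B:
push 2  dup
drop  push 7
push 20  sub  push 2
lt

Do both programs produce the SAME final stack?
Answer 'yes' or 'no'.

Answer: yes

Derivation:
Program A trace:
  After 'push 2': [2]
  After 'push 7': [2, 7]
  After 'push 20': [2, 7, 20]
  After 'sub': [2, -13]
  After 'push 2': [2, -13, 2]
  After 'lt': [2, 1]
Program A final stack: [2, 1]

Program B trace:
  After 'push 2': [2]
  After 'dup': [2, 2]
  After 'drop': [2]
  After 'push 7': [2, 7]
  After 'push 20': [2, 7, 20]
  After 'sub': [2, -13]
  After 'push 2': [2, -13, 2]
  After 'lt': [2, 1]
Program B final stack: [2, 1]
Same: yes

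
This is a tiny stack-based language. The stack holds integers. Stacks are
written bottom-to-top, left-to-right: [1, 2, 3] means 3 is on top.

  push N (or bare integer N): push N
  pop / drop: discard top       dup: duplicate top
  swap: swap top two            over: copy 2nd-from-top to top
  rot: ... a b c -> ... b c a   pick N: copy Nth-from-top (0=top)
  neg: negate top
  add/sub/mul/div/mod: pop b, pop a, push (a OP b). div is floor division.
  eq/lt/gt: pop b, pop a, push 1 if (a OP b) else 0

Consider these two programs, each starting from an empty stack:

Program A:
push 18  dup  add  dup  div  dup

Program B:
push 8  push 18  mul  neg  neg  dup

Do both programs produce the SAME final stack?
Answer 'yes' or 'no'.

Program A trace:
  After 'push 18': [18]
  After 'dup': [18, 18]
  After 'add': [36]
  After 'dup': [36, 36]
  After 'div': [1]
  After 'dup': [1, 1]
Program A final stack: [1, 1]

Program B trace:
  After 'push 8': [8]
  After 'push 18': [8, 18]
  After 'mul': [144]
  After 'neg': [-144]
  After 'neg': [144]
  After 'dup': [144, 144]
Program B final stack: [144, 144]
Same: no

Answer: no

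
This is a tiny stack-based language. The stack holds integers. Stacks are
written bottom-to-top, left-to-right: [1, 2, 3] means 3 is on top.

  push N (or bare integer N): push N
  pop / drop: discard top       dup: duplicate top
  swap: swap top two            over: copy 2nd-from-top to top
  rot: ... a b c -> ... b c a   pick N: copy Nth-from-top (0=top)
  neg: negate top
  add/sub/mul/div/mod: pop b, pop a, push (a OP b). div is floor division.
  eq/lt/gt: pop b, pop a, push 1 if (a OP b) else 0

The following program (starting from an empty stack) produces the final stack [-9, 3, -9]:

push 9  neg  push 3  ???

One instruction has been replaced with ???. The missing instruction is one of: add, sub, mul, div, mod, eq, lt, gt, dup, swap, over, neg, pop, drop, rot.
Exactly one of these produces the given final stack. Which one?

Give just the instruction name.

Answer: over

Derivation:
Stack before ???: [-9, 3]
Stack after ???:  [-9, 3, -9]
The instruction that transforms [-9, 3] -> [-9, 3, -9] is: over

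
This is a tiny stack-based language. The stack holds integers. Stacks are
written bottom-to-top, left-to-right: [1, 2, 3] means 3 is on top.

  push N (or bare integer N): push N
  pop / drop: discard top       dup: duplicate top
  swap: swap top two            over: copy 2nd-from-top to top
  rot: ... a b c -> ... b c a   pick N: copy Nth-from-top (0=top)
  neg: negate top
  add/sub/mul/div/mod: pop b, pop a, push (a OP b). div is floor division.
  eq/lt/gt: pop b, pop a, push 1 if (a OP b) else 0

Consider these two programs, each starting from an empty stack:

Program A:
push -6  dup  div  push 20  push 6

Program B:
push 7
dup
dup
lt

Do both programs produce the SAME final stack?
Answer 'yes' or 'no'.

Answer: no

Derivation:
Program A trace:
  After 'push -6': [-6]
  After 'dup': [-6, -6]
  After 'div': [1]
  After 'push 20': [1, 20]
  After 'push 6': [1, 20, 6]
Program A final stack: [1, 20, 6]

Program B trace:
  After 'push 7': [7]
  After 'dup': [7, 7]
  After 'dup': [7, 7, 7]
  After 'lt': [7, 0]
Program B final stack: [7, 0]
Same: no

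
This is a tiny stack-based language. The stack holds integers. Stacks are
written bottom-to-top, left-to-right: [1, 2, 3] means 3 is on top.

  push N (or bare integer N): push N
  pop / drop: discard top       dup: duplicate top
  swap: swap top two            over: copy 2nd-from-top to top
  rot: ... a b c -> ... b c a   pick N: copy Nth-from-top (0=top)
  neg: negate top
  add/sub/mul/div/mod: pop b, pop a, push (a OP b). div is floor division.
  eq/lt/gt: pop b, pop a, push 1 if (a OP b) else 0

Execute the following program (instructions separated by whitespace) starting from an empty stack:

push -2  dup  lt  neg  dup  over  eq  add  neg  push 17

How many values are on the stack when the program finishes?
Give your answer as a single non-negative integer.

Answer: 2

Derivation:
After 'push -2': stack = [-2] (depth 1)
After 'dup': stack = [-2, -2] (depth 2)
After 'lt': stack = [0] (depth 1)
After 'neg': stack = [0] (depth 1)
After 'dup': stack = [0, 0] (depth 2)
After 'over': stack = [0, 0, 0] (depth 3)
After 'eq': stack = [0, 1] (depth 2)
After 'add': stack = [1] (depth 1)
After 'neg': stack = [-1] (depth 1)
After 'push 17': stack = [-1, 17] (depth 2)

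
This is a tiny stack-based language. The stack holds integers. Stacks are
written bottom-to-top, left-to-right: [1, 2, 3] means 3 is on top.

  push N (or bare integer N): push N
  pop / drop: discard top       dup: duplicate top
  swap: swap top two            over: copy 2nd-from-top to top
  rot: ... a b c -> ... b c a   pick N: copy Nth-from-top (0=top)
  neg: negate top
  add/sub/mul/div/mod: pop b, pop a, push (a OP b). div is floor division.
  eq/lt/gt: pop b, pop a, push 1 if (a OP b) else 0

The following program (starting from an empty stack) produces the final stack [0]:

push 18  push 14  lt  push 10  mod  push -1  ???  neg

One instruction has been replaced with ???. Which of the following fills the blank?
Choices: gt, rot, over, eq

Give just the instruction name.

Answer: eq

Derivation:
Stack before ???: [0, -1]
Stack after ???:  [0]
Checking each choice:
  gt: produces [-1]
  rot: stack underflow (need 3, have 2)
  over: produces [0, -1, 0]
  eq: MATCH


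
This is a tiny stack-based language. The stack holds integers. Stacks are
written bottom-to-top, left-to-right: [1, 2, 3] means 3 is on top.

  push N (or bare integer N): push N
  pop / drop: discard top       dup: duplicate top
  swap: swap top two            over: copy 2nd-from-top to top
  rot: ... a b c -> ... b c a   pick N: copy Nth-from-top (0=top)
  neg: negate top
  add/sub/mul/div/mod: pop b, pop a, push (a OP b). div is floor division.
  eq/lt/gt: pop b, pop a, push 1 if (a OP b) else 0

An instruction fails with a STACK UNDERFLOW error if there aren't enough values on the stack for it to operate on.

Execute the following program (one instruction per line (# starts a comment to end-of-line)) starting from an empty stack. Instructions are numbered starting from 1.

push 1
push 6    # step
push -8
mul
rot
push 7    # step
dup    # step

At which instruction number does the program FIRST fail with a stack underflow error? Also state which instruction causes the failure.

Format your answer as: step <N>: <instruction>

Answer: step 5: rot

Derivation:
Step 1 ('push 1'): stack = [1], depth = 1
Step 2 ('push 6'): stack = [1, 6], depth = 2
Step 3 ('push -8'): stack = [1, 6, -8], depth = 3
Step 4 ('mul'): stack = [1, -48], depth = 2
Step 5 ('rot'): needs 3 value(s) but depth is 2 — STACK UNDERFLOW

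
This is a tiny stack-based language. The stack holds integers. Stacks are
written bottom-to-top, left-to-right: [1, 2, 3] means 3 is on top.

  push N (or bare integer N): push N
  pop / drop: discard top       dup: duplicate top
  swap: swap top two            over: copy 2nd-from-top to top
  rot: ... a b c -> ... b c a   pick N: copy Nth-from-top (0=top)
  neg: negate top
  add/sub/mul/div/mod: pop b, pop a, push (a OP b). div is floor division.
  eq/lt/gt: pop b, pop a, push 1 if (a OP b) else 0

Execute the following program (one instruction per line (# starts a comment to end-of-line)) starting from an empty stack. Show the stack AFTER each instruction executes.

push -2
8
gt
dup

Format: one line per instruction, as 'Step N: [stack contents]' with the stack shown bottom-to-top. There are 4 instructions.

Step 1: [-2]
Step 2: [-2, 8]
Step 3: [0]
Step 4: [0, 0]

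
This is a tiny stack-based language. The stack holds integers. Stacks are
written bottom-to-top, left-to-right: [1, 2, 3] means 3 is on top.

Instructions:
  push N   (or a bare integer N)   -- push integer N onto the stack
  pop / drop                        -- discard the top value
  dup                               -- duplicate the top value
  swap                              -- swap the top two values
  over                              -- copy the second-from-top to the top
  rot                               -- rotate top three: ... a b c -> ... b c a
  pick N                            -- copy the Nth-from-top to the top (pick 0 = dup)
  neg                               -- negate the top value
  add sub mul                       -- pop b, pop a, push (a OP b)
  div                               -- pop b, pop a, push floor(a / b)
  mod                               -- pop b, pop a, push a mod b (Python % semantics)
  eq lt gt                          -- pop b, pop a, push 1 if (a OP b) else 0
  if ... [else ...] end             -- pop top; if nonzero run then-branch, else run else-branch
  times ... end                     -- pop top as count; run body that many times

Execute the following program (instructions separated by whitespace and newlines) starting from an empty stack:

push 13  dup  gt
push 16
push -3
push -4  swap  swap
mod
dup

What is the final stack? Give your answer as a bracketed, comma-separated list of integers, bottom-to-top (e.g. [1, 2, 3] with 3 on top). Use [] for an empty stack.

After 'push 13': [13]
After 'dup': [13, 13]
After 'gt': [0]
After 'push 16': [0, 16]
After 'push -3': [0, 16, -3]
After 'push -4': [0, 16, -3, -4]
After 'swap': [0, 16, -4, -3]
After 'swap': [0, 16, -3, -4]
After 'mod': [0, 16, -3]
After 'dup': [0, 16, -3, -3]

Answer: [0, 16, -3, -3]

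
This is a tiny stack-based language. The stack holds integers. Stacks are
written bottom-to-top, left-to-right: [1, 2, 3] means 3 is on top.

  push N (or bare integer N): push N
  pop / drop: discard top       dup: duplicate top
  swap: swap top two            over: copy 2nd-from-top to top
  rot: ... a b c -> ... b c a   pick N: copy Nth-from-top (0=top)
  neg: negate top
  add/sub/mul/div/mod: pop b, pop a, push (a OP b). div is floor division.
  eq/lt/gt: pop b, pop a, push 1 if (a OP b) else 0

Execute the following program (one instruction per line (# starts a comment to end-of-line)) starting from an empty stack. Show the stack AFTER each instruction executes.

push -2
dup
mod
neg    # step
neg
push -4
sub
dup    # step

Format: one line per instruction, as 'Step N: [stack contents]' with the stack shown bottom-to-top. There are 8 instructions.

Step 1: [-2]
Step 2: [-2, -2]
Step 3: [0]
Step 4: [0]
Step 5: [0]
Step 6: [0, -4]
Step 7: [4]
Step 8: [4, 4]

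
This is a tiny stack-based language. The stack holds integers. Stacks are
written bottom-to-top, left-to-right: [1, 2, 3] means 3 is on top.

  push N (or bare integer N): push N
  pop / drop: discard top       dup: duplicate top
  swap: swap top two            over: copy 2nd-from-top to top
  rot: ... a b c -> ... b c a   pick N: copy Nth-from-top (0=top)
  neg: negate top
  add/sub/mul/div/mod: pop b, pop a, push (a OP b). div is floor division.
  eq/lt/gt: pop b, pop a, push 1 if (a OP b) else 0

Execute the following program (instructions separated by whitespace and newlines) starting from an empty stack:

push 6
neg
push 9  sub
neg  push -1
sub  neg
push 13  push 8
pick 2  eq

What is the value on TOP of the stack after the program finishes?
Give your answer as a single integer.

Answer: 0

Derivation:
After 'push 6': [6]
After 'neg': [-6]
After 'push 9': [-6, 9]
After 'sub': [-15]
After 'neg': [15]
After 'push -1': [15, -1]
After 'sub': [16]
After 'neg': [-16]
After 'push 13': [-16, 13]
After 'push 8': [-16, 13, 8]
After 'pick 2': [-16, 13, 8, -16]
After 'eq': [-16, 13, 0]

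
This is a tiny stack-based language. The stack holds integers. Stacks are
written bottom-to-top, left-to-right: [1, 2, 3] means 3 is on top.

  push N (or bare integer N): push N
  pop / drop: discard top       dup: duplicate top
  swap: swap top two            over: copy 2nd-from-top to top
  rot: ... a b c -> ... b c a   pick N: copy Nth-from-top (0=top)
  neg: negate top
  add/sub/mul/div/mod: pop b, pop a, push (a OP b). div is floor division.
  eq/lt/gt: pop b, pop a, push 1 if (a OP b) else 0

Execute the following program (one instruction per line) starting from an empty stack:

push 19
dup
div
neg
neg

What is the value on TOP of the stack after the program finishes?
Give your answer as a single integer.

Answer: 1

Derivation:
After 'push 19': [19]
After 'dup': [19, 19]
After 'div': [1]
After 'neg': [-1]
After 'neg': [1]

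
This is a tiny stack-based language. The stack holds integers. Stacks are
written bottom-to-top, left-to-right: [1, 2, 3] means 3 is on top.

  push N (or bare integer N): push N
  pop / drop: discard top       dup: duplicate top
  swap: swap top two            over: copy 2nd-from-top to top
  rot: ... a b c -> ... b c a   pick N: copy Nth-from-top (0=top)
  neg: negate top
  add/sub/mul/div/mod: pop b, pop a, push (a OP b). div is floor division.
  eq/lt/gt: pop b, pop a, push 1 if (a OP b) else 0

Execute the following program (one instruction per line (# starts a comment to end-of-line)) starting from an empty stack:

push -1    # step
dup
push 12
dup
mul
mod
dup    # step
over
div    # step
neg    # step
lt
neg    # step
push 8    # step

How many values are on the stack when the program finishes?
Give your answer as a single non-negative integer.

After 'push -1': stack = [-1] (depth 1)
After 'dup': stack = [-1, -1] (depth 2)
After 'push 12': stack = [-1, -1, 12] (depth 3)
After 'dup': stack = [-1, -1, 12, 12] (depth 4)
After 'mul': stack = [-1, -1, 144] (depth 3)
After 'mod': stack = [-1, 143] (depth 2)
After 'dup': stack = [-1, 143, 143] (depth 3)
After 'over': stack = [-1, 143, 143, 143] (depth 4)
After 'div': stack = [-1, 143, 1] (depth 3)
After 'neg': stack = [-1, 143, -1] (depth 3)
After 'lt': stack = [-1, 0] (depth 2)
After 'neg': stack = [-1, 0] (depth 2)
After 'push 8': stack = [-1, 0, 8] (depth 3)

Answer: 3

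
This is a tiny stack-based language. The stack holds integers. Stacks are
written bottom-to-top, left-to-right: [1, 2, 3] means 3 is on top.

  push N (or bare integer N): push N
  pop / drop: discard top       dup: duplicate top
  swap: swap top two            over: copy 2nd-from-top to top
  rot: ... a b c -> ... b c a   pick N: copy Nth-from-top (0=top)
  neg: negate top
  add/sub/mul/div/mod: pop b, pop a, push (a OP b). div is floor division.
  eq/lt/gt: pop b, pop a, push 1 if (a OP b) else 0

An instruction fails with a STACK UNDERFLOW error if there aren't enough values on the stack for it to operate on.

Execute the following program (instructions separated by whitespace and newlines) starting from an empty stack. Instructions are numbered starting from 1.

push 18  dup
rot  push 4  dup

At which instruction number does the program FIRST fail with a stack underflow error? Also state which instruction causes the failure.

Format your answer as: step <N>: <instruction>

Step 1 ('push 18'): stack = [18], depth = 1
Step 2 ('dup'): stack = [18, 18], depth = 2
Step 3 ('rot'): needs 3 value(s) but depth is 2 — STACK UNDERFLOW

Answer: step 3: rot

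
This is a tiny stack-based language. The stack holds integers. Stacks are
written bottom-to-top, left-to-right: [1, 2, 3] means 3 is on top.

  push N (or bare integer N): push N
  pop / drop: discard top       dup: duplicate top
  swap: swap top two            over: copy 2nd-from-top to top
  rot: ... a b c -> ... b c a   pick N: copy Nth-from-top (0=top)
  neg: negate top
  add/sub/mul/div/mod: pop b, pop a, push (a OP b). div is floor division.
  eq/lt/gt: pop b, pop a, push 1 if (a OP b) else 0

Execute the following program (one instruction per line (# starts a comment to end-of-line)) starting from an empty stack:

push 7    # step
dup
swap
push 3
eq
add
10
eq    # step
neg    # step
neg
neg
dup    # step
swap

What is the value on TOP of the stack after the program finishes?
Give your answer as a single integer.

Answer: 0

Derivation:
After 'push 7': [7]
After 'dup': [7, 7]
After 'swap': [7, 7]
After 'push 3': [7, 7, 3]
After 'eq': [7, 0]
After 'add': [7]
After 'push 10': [7, 10]
After 'eq': [0]
After 'neg': [0]
After 'neg': [0]
After 'neg': [0]
After 'dup': [0, 0]
After 'swap': [0, 0]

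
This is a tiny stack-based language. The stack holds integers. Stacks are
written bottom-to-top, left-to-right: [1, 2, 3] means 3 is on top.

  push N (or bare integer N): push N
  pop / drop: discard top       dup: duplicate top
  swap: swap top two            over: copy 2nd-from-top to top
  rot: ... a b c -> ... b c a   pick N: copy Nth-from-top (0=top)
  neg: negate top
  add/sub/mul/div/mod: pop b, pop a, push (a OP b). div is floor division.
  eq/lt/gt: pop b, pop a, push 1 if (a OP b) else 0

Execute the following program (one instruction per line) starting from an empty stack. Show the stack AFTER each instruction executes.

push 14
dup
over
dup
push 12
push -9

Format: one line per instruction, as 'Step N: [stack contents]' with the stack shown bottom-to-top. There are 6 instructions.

Step 1: [14]
Step 2: [14, 14]
Step 3: [14, 14, 14]
Step 4: [14, 14, 14, 14]
Step 5: [14, 14, 14, 14, 12]
Step 6: [14, 14, 14, 14, 12, -9]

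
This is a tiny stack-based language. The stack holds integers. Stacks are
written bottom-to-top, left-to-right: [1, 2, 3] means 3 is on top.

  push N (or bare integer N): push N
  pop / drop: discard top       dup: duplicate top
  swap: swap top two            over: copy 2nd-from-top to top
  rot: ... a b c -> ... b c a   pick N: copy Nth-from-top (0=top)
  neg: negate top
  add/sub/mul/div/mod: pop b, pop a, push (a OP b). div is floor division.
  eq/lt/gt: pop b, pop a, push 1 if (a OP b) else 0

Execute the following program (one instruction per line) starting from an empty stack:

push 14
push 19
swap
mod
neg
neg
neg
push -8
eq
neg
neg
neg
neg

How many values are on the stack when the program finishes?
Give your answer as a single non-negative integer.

Answer: 1

Derivation:
After 'push 14': stack = [14] (depth 1)
After 'push 19': stack = [14, 19] (depth 2)
After 'swap': stack = [19, 14] (depth 2)
After 'mod': stack = [5] (depth 1)
After 'neg': stack = [-5] (depth 1)
After 'neg': stack = [5] (depth 1)
After 'neg': stack = [-5] (depth 1)
After 'push -8': stack = [-5, -8] (depth 2)
After 'eq': stack = [0] (depth 1)
After 'neg': stack = [0] (depth 1)
After 'neg': stack = [0] (depth 1)
After 'neg': stack = [0] (depth 1)
After 'neg': stack = [0] (depth 1)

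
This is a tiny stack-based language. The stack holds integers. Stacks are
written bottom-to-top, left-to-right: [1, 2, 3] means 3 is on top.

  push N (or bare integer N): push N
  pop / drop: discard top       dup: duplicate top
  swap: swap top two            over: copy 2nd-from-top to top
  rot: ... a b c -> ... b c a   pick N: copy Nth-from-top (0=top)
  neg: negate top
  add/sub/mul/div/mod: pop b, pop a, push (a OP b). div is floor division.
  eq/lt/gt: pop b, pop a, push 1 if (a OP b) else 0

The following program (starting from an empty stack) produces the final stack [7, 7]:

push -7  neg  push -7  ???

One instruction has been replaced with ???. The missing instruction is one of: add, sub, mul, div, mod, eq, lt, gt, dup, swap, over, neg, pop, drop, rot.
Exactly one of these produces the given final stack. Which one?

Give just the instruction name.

Answer: neg

Derivation:
Stack before ???: [7, -7]
Stack after ???:  [7, 7]
The instruction that transforms [7, -7] -> [7, 7] is: neg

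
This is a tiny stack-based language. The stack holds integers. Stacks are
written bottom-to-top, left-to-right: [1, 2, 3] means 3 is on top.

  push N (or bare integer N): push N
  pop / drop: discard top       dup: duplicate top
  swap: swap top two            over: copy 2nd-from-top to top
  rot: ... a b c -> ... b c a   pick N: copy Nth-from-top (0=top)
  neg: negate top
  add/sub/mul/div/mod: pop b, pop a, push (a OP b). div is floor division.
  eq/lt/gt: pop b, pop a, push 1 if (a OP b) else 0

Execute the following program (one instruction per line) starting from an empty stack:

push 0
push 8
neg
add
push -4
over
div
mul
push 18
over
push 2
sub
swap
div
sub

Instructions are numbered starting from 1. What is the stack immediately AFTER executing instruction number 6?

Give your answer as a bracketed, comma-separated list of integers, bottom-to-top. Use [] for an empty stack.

Answer: [-8, -4, -8]

Derivation:
Step 1 ('push 0'): [0]
Step 2 ('push 8'): [0, 8]
Step 3 ('neg'): [0, -8]
Step 4 ('add'): [-8]
Step 5 ('push -4'): [-8, -4]
Step 6 ('over'): [-8, -4, -8]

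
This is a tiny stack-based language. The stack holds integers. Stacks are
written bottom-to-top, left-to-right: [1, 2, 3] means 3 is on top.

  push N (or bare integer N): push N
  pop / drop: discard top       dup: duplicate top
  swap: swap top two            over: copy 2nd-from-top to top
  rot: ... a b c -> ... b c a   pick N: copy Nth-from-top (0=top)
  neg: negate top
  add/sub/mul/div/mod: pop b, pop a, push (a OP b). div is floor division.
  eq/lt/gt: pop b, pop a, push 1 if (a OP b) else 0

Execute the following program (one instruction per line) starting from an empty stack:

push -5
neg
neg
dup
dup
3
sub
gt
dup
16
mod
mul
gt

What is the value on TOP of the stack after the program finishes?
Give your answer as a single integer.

Answer: 0

Derivation:
After 'push -5': [-5]
After 'neg': [5]
After 'neg': [-5]
After 'dup': [-5, -5]
After 'dup': [-5, -5, -5]
After 'push 3': [-5, -5, -5, 3]
After 'sub': [-5, -5, -8]
After 'gt': [-5, 1]
After 'dup': [-5, 1, 1]
After 'push 16': [-5, 1, 1, 16]
After 'mod': [-5, 1, 1]
After 'mul': [-5, 1]
After 'gt': [0]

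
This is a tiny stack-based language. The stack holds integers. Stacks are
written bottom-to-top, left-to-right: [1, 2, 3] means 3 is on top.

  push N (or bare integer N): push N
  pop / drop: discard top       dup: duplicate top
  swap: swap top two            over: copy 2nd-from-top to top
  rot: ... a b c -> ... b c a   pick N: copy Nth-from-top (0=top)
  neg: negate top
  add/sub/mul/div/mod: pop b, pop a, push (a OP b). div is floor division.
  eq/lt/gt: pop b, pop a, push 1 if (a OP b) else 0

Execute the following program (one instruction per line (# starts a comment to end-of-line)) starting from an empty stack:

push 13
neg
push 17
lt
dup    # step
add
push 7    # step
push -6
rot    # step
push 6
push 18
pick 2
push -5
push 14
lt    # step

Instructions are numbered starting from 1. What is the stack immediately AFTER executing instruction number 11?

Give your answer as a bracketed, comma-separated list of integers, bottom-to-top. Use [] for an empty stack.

Step 1 ('push 13'): [13]
Step 2 ('neg'): [-13]
Step 3 ('push 17'): [-13, 17]
Step 4 ('lt'): [1]
Step 5 ('dup'): [1, 1]
Step 6 ('add'): [2]
Step 7 ('push 7'): [2, 7]
Step 8 ('push -6'): [2, 7, -6]
Step 9 ('rot'): [7, -6, 2]
Step 10 ('push 6'): [7, -6, 2, 6]
Step 11 ('push 18'): [7, -6, 2, 6, 18]

Answer: [7, -6, 2, 6, 18]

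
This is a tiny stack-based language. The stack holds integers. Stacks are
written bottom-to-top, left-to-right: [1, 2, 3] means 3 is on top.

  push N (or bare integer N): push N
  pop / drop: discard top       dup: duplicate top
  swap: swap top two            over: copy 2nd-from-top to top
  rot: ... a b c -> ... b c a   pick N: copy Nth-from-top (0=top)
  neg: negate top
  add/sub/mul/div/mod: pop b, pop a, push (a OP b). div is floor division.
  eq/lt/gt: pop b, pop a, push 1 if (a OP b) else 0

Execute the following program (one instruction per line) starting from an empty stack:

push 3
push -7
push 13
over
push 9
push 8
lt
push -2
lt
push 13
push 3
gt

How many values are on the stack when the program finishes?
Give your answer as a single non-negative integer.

Answer: 6

Derivation:
After 'push 3': stack = [3] (depth 1)
After 'push -7': stack = [3, -7] (depth 2)
After 'push 13': stack = [3, -7, 13] (depth 3)
After 'over': stack = [3, -7, 13, -7] (depth 4)
After 'push 9': stack = [3, -7, 13, -7, 9] (depth 5)
After 'push 8': stack = [3, -7, 13, -7, 9, 8] (depth 6)
After 'lt': stack = [3, -7, 13, -7, 0] (depth 5)
After 'push -2': stack = [3, -7, 13, -7, 0, -2] (depth 6)
After 'lt': stack = [3, -7, 13, -7, 0] (depth 5)
After 'push 13': stack = [3, -7, 13, -7, 0, 13] (depth 6)
After 'push 3': stack = [3, -7, 13, -7, 0, 13, 3] (depth 7)
After 'gt': stack = [3, -7, 13, -7, 0, 1] (depth 6)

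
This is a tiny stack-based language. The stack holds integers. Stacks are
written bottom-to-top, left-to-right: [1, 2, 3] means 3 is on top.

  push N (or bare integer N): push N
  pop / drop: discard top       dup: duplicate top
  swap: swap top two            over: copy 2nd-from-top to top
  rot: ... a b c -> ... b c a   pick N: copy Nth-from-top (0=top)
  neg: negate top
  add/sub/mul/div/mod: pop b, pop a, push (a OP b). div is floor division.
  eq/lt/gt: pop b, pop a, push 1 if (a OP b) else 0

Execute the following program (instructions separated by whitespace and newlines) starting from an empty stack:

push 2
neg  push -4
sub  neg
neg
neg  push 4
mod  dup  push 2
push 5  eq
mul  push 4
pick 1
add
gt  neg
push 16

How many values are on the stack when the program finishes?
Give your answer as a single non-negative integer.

After 'push 2': stack = [2] (depth 1)
After 'neg': stack = [-2] (depth 1)
After 'push -4': stack = [-2, -4] (depth 2)
After 'sub': stack = [2] (depth 1)
After 'neg': stack = [-2] (depth 1)
After 'neg': stack = [2] (depth 1)
After 'neg': stack = [-2] (depth 1)
After 'push 4': stack = [-2, 4] (depth 2)
After 'mod': stack = [2] (depth 1)
After 'dup': stack = [2, 2] (depth 2)
After 'push 2': stack = [2, 2, 2] (depth 3)
After 'push 5': stack = [2, 2, 2, 5] (depth 4)
After 'eq': stack = [2, 2, 0] (depth 3)
After 'mul': stack = [2, 0] (depth 2)
After 'push 4': stack = [2, 0, 4] (depth 3)
After 'pick 1': stack = [2, 0, 4, 0] (depth 4)
After 'add': stack = [2, 0, 4] (depth 3)
After 'gt': stack = [2, 0] (depth 2)
After 'neg': stack = [2, 0] (depth 2)
After 'push 16': stack = [2, 0, 16] (depth 3)

Answer: 3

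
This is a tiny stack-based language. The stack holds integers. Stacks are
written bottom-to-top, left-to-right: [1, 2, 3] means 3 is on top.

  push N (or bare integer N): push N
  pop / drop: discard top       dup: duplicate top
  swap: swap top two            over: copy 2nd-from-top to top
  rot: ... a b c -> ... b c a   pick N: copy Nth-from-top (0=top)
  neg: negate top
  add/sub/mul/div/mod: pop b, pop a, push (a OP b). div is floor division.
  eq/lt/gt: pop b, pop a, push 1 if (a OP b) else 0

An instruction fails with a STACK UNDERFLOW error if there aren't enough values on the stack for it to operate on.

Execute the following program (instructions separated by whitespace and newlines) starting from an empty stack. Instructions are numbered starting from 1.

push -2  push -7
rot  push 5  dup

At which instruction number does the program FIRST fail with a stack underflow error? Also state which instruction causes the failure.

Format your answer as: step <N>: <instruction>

Step 1 ('push -2'): stack = [-2], depth = 1
Step 2 ('push -7'): stack = [-2, -7], depth = 2
Step 3 ('rot'): needs 3 value(s) but depth is 2 — STACK UNDERFLOW

Answer: step 3: rot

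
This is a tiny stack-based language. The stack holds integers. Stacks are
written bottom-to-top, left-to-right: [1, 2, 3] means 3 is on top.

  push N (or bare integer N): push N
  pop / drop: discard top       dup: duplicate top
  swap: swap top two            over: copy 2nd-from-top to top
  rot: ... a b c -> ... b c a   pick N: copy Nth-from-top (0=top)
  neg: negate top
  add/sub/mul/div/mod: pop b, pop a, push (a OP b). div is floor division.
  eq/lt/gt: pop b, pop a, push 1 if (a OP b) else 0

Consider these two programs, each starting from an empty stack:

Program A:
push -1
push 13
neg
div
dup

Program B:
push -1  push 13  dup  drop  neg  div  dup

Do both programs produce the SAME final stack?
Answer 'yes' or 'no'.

Program A trace:
  After 'push -1': [-1]
  After 'push 13': [-1, 13]
  After 'neg': [-1, -13]
  After 'div': [0]
  After 'dup': [0, 0]
Program A final stack: [0, 0]

Program B trace:
  After 'push -1': [-1]
  After 'push 13': [-1, 13]
  After 'dup': [-1, 13, 13]
  After 'drop': [-1, 13]
  After 'neg': [-1, -13]
  After 'div': [0]
  After 'dup': [0, 0]
Program B final stack: [0, 0]
Same: yes

Answer: yes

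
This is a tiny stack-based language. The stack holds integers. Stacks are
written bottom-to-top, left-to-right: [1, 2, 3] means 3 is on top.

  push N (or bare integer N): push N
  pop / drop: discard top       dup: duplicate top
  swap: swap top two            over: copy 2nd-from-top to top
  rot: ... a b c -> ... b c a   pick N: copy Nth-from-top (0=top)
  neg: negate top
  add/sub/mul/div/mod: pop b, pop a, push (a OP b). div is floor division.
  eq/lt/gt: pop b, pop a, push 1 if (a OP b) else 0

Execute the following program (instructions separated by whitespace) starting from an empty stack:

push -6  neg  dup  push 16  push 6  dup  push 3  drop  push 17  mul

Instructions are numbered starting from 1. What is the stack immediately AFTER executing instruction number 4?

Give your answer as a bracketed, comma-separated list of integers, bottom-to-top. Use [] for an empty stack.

Answer: [6, 6, 16]

Derivation:
Step 1 ('push -6'): [-6]
Step 2 ('neg'): [6]
Step 3 ('dup'): [6, 6]
Step 4 ('push 16'): [6, 6, 16]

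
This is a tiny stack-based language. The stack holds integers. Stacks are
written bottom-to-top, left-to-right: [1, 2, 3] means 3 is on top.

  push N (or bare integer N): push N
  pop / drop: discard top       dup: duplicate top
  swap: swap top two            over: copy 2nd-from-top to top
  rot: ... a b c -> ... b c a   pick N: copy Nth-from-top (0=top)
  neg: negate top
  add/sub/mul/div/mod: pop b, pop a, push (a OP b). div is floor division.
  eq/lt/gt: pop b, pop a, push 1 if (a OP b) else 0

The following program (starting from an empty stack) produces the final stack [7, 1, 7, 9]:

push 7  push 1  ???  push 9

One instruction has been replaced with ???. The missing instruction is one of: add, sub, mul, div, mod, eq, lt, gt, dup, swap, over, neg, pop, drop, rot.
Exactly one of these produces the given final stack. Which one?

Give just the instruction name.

Answer: over

Derivation:
Stack before ???: [7, 1]
Stack after ???:  [7, 1, 7]
The instruction that transforms [7, 1] -> [7, 1, 7] is: over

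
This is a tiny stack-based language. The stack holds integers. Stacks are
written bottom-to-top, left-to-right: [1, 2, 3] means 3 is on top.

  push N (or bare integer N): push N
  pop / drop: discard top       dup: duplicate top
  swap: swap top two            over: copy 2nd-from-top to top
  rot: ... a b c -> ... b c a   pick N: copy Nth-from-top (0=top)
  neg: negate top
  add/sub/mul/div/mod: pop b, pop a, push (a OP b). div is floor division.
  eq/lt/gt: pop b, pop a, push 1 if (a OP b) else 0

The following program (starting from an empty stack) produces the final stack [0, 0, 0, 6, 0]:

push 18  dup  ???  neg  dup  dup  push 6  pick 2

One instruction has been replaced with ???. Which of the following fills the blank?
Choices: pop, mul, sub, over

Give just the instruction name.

Answer: sub

Derivation:
Stack before ???: [18, 18]
Stack after ???:  [0]
Checking each choice:
  pop: produces [-18, -18, -18, 6, -18]
  mul: produces [-324, -324, -324, 6, -324]
  sub: MATCH
  over: produces [18, 18, -18, -18, -18, 6, -18]


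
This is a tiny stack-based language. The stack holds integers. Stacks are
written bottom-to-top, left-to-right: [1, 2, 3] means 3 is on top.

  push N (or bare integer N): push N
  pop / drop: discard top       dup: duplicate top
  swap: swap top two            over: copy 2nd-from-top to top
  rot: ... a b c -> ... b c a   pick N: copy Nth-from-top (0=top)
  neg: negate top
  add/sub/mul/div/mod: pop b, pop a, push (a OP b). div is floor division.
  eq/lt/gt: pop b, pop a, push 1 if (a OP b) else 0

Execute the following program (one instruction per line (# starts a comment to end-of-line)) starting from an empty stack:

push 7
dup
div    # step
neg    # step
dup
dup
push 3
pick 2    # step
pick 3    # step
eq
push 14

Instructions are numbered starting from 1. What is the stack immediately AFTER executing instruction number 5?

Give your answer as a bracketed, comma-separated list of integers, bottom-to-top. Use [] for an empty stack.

Answer: [-1, -1]

Derivation:
Step 1 ('push 7'): [7]
Step 2 ('dup'): [7, 7]
Step 3 ('div'): [1]
Step 4 ('neg'): [-1]
Step 5 ('dup'): [-1, -1]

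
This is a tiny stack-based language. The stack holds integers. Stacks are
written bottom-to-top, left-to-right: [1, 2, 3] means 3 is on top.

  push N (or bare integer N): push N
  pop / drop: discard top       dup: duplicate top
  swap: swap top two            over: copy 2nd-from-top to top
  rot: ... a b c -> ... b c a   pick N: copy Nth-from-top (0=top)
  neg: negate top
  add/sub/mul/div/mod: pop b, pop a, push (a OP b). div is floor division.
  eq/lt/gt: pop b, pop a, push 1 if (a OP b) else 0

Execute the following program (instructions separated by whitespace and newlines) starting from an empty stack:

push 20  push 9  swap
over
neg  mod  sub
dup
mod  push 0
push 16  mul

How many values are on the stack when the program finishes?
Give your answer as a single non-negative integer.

After 'push 20': stack = [20] (depth 1)
After 'push 9': stack = [20, 9] (depth 2)
After 'swap': stack = [9, 20] (depth 2)
After 'over': stack = [9, 20, 9] (depth 3)
After 'neg': stack = [9, 20, -9] (depth 3)
After 'mod': stack = [9, -7] (depth 2)
After 'sub': stack = [16] (depth 1)
After 'dup': stack = [16, 16] (depth 2)
After 'mod': stack = [0] (depth 1)
After 'push 0': stack = [0, 0] (depth 2)
After 'push 16': stack = [0, 0, 16] (depth 3)
After 'mul': stack = [0, 0] (depth 2)

Answer: 2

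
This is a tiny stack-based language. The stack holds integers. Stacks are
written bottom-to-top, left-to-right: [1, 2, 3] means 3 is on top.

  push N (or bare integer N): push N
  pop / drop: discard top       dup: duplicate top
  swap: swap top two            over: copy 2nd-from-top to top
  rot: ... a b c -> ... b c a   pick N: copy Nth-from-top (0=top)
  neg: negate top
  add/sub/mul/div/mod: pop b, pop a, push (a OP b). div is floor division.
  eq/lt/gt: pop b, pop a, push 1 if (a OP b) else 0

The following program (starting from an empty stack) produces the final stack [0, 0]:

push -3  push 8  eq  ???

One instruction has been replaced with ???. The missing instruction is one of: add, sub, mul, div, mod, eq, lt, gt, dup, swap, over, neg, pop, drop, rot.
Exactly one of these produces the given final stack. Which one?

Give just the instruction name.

Answer: dup

Derivation:
Stack before ???: [0]
Stack after ???:  [0, 0]
The instruction that transforms [0] -> [0, 0] is: dup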